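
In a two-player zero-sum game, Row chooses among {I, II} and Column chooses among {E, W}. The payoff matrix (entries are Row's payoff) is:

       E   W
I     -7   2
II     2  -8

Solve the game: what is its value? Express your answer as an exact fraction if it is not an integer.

-52/19

Row minima: I → -7, II → -8; maximin = -7.
Column maxima: E → 2, W → 2; minimax = 2.
-7 ≠ 2, so there is no saddle point; optimal play is mixed.
Let Row play I with probability p. Expected payoff against E: (-7)p + 2(1−p) = −9p + 2; against W: 2p + (-8)(1−p) = 10p − 8.
Setting these equal: −9p + 2 = 10p − 8 ⇒ −19p = -10 ⇒ p = 10/19, and the value is (-9)·(10/19) + 2 = -52/19.
For Column: with q = P(E), equating I's and II's payoffs gives −9q + 2 = 10q − 8 ⇒ q = 10/19.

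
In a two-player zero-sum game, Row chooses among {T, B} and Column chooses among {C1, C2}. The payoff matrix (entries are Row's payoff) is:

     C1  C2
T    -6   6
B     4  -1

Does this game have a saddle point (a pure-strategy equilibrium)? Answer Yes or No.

No

Row minima: T → -6, B → -1; maximin = -1.
Column maxima: C1 → 4, C2 → 6; minimax = 4.
-1 ≠ 4, so no pure-strategy equilibrium exists.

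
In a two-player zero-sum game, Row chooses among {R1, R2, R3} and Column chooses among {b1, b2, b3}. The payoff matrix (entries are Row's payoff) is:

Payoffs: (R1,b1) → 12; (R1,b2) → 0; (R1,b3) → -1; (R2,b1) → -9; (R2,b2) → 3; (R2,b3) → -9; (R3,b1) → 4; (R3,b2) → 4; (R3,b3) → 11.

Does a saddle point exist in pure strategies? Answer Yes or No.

Yes

Row minima: R1 → -1, R2 → -9, R3 → 4; maximin = 4.
Column maxima: b1 → 12, b2 → 4, b3 → 11; minimax = 4.
maximin = minimax = 4, so a saddle point exists.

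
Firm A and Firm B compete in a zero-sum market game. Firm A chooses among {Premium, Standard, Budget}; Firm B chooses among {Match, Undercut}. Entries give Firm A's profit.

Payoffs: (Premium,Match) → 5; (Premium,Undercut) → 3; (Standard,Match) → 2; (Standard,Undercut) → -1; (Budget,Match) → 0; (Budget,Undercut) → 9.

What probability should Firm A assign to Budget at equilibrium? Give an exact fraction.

Row minima: Premium → 3, Standard → -1, Budget → 0; maximin = 3.
Column maxima: Match → 5, Undercut → 9; minimax = 5.
3 ≠ 5, so there is no saddle point; optimal play is mixed.
Standard is strictly dominated by Premium, so Firm A never plays it.
On the remaining 2×2 (Premium, Budget vs Match, Undercut):
Let Firm A play Premium with probability p. Expected payoff against Match: 5p + 0(1−p) = 5p; against Undercut: 3p + 9(1−p) = −6p + 9.
Setting these equal: 5p = −6p + 9 ⇒ 11p = 9 ⇒ p = 9/11, and the value is (5)·(9/11) = 45/11.
For Firm B: with q = P(Match), equating Premium's and Budget's payoffs gives 2q + 3 = −9q + 9 ⇒ q = 6/11.

2/11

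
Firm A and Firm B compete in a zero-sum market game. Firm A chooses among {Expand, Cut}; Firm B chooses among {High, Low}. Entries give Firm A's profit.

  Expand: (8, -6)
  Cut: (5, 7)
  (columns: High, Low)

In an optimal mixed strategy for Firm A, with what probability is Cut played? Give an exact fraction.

Row minima: Expand → -6, Cut → 5; maximin = 5.
Column maxima: High → 8, Low → 7; minimax = 7.
5 ≠ 7, so there is no saddle point; optimal play is mixed.
Let Firm A play Expand with probability p. Expected payoff against High: 8p + 5(1−p) = 3p + 5; against Low: (-6)p + 7(1−p) = −13p + 7.
Setting these equal: 3p + 5 = −13p + 7 ⇒ 16p = 2 ⇒ p = 1/8, and the value is (3)·(1/8) + 5 = 43/8.
For Firm B: with q = P(High), equating Expand's and Cut's payoffs gives 14q − 6 = −2q + 7 ⇒ q = 13/16.

7/8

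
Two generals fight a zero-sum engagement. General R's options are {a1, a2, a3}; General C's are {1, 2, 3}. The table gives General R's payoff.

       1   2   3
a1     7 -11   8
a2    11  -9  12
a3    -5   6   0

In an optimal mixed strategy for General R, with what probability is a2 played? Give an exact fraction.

Row minima: a1 → -11, a2 → -9, a3 → -5; maximin = -5.
Column maxima: 1 → 11, 2 → 6, 3 → 12; minimax = 6.
-5 ≠ 6, so there is no saddle point; optimal play is mixed.
a1 is strictly dominated by a2, so General R never plays it.
3 is strictly dominated by 1 (it gives General R strictly more in every row), so General C never plays it.
On the remaining 2×2 (a2, a3 vs 1, 2):
Let General R play a2 with probability p. Expected payoff against 1: 11p + (-5)(1−p) = 16p − 5; against 2: (-9)p + 6(1−p) = −15p + 6.
Setting these equal: 16p − 5 = −15p + 6 ⇒ 31p = 11 ⇒ p = 11/31, and the value is (16)·(11/31) − 5 = 21/31.
For General C: with q = P(1), equating a2's and a3's payoffs gives 20q − 9 = −11q + 6 ⇒ q = 15/31.

11/31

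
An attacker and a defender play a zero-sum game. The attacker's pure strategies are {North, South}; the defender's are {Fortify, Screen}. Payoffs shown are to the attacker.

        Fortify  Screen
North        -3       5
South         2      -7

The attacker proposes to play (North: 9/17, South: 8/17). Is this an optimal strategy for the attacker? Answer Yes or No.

Against Fortify this mix gives (9/17)·(-3) + (8/17)·2 = -11/17.
Against Screen this mix gives (9/17)·5 + (8/17)·(-7) = -11/17.
All of the defender's active replies (Fortify, Screen) yield -11/17, and no column does worse for the attacker. The mix makes the defender indifferent and guarantees -11/17, so it is optimal.

Yes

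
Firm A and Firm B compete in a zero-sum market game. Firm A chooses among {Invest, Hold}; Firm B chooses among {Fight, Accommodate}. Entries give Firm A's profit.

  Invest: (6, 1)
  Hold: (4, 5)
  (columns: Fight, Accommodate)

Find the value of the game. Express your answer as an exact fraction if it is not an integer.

Row minima: Invest → 1, Hold → 4; maximin = 4.
Column maxima: Fight → 6, Accommodate → 5; minimax = 5.
4 ≠ 5, so there is no saddle point; optimal play is mixed.
Let Firm A play Invest with probability p. Expected payoff against Fight: 6p + 4(1−p) = 2p + 4; against Accommodate: 1p + 5(1−p) = −4p + 5.
Setting these equal: 2p + 4 = −4p + 5 ⇒ 6p = 1 ⇒ p = 1/6, and the value is (2)·(1/6) + 4 = 13/3.
For Firm B: with q = P(Fight), equating Invest's and Hold's payoffs gives 5q + 1 = −q + 5 ⇒ q = 2/3.

13/3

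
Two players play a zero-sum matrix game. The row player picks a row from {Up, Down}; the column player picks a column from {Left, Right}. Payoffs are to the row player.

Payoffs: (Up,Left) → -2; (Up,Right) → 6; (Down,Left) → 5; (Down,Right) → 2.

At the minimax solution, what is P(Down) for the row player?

8/11

Row minima: Up → -2, Down → 2; maximin = 2.
Column maxima: Left → 5, Right → 6; minimax = 5.
2 ≠ 5, so there is no saddle point; optimal play is mixed.
Let the row player play Up with probability p. Expected payoff against Left: (-2)p + 5(1−p) = −7p + 5; against Right: 6p + 2(1−p) = 4p + 2.
Setting these equal: −7p + 5 = 4p + 2 ⇒ −11p = -3 ⇒ p = 3/11, and the value is (-7)·(3/11) + 5 = 34/11.
For the column player: with q = P(Left), equating Up's and Down's payoffs gives −8q + 6 = 3q + 2 ⇒ q = 4/11.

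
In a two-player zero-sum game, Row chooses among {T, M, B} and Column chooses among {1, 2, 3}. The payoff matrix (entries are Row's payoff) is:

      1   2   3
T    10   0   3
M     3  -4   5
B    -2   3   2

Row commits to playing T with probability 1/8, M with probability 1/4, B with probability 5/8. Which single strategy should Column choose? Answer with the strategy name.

If Column plays 1, Row's expected payoff is (1/8)·10 + (1/4)·3 + (5/8)·(-2) = 3/4.
If Column plays 2, Row's expected payoff is (1/8)·0 + (1/4)·(-4) + (5/8)·3 = 7/8.
If Column plays 3, Row's expected payoff is (1/8)·3 + (1/4)·5 + (5/8)·2 = 23/8.
Column minimizes Row's payoff; the smallest is 3/4, so the best response is 1.

1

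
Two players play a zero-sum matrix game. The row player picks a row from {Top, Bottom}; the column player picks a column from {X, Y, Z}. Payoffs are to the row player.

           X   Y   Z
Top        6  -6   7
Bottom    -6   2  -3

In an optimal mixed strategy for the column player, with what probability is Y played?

Row minima: Top → -6, Bottom → -6; maximin = -6.
Column maxima: X → 6, Y → 2, Z → 7; minimax = 2.
-6 ≠ 2, so there is no saddle point; optimal play is mixed.
Z is strictly dominated by X (it gives the row player strictly more in every row), so the column player never plays it.
On the remaining 2×2 (Top, Bottom vs X, Y):
Let the row player play Top with probability p. Expected payoff against X: 6p + (-6)(1−p) = 12p − 6; against Y: (-6)p + 2(1−p) = −8p + 2.
Setting these equal: 12p − 6 = −8p + 2 ⇒ 20p = 8 ⇒ p = 2/5, and the value is (12)·(2/5) − 6 = -6/5.
For the column player: with q = P(X), equating Top's and Bottom's payoffs gives 12q − 6 = −8q + 2 ⇒ q = 2/5.

3/5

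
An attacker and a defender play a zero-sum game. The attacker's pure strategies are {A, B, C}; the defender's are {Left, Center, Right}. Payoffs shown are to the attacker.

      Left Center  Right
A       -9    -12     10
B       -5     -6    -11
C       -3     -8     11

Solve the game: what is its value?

-77/12

Row minima: A → -12, B → -11, C → -8; maximin = -8.
Column maxima: Left → -3, Center → -6, Right → 11; minimax = -6.
-8 ≠ -6, so there is no saddle point; optimal play is mixed.
A is strictly dominated by C, so the attacker never plays it.
Left is strictly dominated by Center (it gives the attacker strictly more in every row), so the defender never plays it.
On the remaining 2×2 (B, C vs Center, Right):
Let the attacker play B with probability p. Expected payoff against Center: (-6)p + (-8)(1−p) = 2p − 8; against Right: (-11)p + 11(1−p) = −22p + 11.
Setting these equal: 2p − 8 = −22p + 11 ⇒ 24p = 19 ⇒ p = 19/24, and the value is (2)·(19/24) − 8 = -77/12.
For the defender: with q = P(Center), equating B's and C's payoffs gives 5q − 11 = −19q + 11 ⇒ q = 11/12.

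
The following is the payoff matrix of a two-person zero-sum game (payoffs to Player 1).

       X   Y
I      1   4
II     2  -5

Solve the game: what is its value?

Row minima: I → 1, II → -5; maximin = 1.
Column maxima: X → 2, Y → 4; minimax = 2.
1 ≠ 2, so there is no saddle point; optimal play is mixed.
Let Player 1 play I with probability p. Expected payoff against X: 1p + 2(1−p) = −p + 2; against Y: 4p + (-5)(1−p) = 9p − 5.
Setting these equal: −p + 2 = 9p − 5 ⇒ −10p = -7 ⇒ p = 7/10, and the value is (-1)·(7/10) + 2 = 13/10.
For Player 2: with q = P(X), equating I's and II's payoffs gives −3q + 4 = 7q − 5 ⇒ q = 9/10.

13/10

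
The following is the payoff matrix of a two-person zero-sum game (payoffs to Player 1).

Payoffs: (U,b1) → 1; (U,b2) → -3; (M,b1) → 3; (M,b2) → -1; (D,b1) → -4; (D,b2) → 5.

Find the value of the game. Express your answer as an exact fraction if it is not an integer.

Row minima: U → -3, M → -1, D → -4; maximin = -1.
Column maxima: b1 → 3, b2 → 5; minimax = 3.
-1 ≠ 3, so there is no saddle point; optimal play is mixed.
U is strictly dominated by M, so Player 1 never plays it.
On the remaining 2×2 (M, D vs b1, b2):
Let Player 1 play M with probability p. Expected payoff against b1: 3p + (-4)(1−p) = 7p − 4; against b2: (-1)p + 5(1−p) = −6p + 5.
Setting these equal: 7p − 4 = −6p + 5 ⇒ 13p = 9 ⇒ p = 9/13, and the value is (7)·(9/13) − 4 = 11/13.
For Player 2: with q = P(b1), equating M's and D's payoffs gives 4q − 1 = −9q + 5 ⇒ q = 6/13.

11/13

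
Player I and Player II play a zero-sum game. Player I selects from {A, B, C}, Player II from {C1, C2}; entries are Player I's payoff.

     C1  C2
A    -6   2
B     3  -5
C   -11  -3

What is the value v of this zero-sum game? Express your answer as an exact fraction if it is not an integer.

Row minima: A → -6, B → -5, C → -11; maximin = -5.
Column maxima: C1 → 3, C2 → 2; minimax = 2.
-5 ≠ 2, so there is no saddle point; optimal play is mixed.
C is strictly dominated by A, so Player I never plays it.
On the remaining 2×2 (A, B vs C1, C2):
Let Player I play A with probability p. Expected payoff against C1: (-6)p + 3(1−p) = −9p + 3; against C2: 2p + (-5)(1−p) = 7p − 5.
Setting these equal: −9p + 3 = 7p − 5 ⇒ −16p = -8 ⇒ p = 1/2, and the value is (-9)·(1/2) + 3 = -3/2.
For Player II: with q = P(C1), equating A's and B's payoffs gives −8q + 2 = 8q − 5 ⇒ q = 7/16.

-3/2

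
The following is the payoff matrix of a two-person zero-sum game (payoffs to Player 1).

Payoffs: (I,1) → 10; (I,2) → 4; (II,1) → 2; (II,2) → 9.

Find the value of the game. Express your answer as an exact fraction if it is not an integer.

82/13

Row minima: I → 4, II → 2; maximin = 4.
Column maxima: 1 → 10, 2 → 9; minimax = 9.
4 ≠ 9, so there is no saddle point; optimal play is mixed.
Let Player 1 play I with probability p. Expected payoff against 1: 10p + 2(1−p) = 8p + 2; against 2: 4p + 9(1−p) = −5p + 9.
Setting these equal: 8p + 2 = −5p + 9 ⇒ 13p = 7 ⇒ p = 7/13, and the value is (8)·(7/13) + 2 = 82/13.
For Player 2: with q = P(1), equating I's and II's payoffs gives 6q + 4 = −7q + 9 ⇒ q = 5/13.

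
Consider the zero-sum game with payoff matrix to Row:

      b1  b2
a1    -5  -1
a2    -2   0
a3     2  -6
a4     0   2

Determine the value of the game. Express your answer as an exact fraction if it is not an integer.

Row minima: a1 → -5, a2 → -2, a3 → -6, a4 → 0; maximin = 0.
Column maxima: b1 → 2, b2 → 2; minimax = 2.
0 ≠ 2, so there is no saddle point; optimal play is mixed.
a1 is strictly dominated by a2, so Row never plays it.
a2 is strictly dominated by a4, so Row never plays it.
On the remaining 2×2 (a3, a4 vs b1, b2):
Let Row play a3 with probability p. Expected payoff against b1: 2p + 0(1−p) = 2p; against b2: (-6)p + 2(1−p) = −8p + 2.
Setting these equal: 2p = −8p + 2 ⇒ 10p = 2 ⇒ p = 1/5, and the value is (2)·(1/5) = 2/5.
For Column: with q = P(b1), equating a3's and a4's payoffs gives 8q − 6 = −2q + 2 ⇒ q = 4/5.

2/5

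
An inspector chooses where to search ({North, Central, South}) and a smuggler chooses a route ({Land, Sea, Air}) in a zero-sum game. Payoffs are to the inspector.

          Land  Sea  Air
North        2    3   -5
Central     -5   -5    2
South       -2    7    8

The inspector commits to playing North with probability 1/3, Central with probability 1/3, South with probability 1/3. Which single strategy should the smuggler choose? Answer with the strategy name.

Land

If the smuggler plays Land, the inspector's expected payoff is (1/3)·2 + (1/3)·(-5) + (1/3)·(-2) = -5/3.
If the smuggler plays Sea, the inspector's expected payoff is (1/3)·3 + (1/3)·(-5) + (1/3)·7 = 5/3.
If the smuggler plays Air, the inspector's expected payoff is (1/3)·(-5) + (1/3)·2 + (1/3)·8 = 5/3.
The smuggler minimizes the inspector's payoff; the smallest is -5/3, so the best response is Land.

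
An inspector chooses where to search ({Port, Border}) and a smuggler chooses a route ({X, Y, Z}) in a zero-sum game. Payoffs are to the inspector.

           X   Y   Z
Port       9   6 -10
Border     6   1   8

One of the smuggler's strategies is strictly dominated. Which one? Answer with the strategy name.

X

Y holds the inspector's payoff strictly below X in every row: 6 < 9, 1 < 6.
So X is strictly dominated for the smuggler.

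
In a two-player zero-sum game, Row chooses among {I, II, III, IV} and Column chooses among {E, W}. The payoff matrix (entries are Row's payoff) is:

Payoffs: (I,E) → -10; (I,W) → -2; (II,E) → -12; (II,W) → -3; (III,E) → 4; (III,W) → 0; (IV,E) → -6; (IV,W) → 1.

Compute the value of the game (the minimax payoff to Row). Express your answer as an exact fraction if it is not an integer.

Row minima: I → -10, II → -12, III → 0, IV → -6; maximin = 0.
Column maxima: E → 4, W → 1; minimax = 1.
0 ≠ 1, so there is no saddle point; optimal play is mixed.
I is strictly dominated by III, so Row never plays it.
II is strictly dominated by III, so Row never plays it.
On the remaining 2×2 (III, IV vs E, W):
Let Row play III with probability p. Expected payoff against E: 4p + (-6)(1−p) = 10p − 6; against W: 0p + 1(1−p) = −p + 1.
Setting these equal: 10p − 6 = −p + 1 ⇒ 11p = 7 ⇒ p = 7/11, and the value is (10)·(7/11) − 6 = 4/11.
For Column: with q = P(E), equating III's and IV's payoffs gives 4q = −7q + 1 ⇒ q = 1/11.

4/11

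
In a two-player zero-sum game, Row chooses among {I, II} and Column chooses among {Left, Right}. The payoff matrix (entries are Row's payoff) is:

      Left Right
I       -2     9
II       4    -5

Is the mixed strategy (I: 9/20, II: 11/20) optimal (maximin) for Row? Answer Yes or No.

Against Left this mix gives (9/20)·(-2) + (11/20)·4 = 13/10.
Against Right this mix gives (9/20)·9 + (11/20)·(-5) = 13/10.
All of Column's active replies (Left, Right) yield 13/10, and no column does worse for Row. The mix makes Column indifferent and guarantees 13/10, so it is optimal.

Yes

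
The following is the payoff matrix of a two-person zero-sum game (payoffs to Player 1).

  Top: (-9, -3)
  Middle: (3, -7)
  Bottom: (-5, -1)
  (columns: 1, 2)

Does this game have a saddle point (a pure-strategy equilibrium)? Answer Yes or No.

No

Row minima: Top → -9, Middle → -7, Bottom → -5; maximin = -5.
Column maxima: 1 → 3, 2 → -1; minimax = -1.
-5 ≠ -1, so no pure-strategy equilibrium exists.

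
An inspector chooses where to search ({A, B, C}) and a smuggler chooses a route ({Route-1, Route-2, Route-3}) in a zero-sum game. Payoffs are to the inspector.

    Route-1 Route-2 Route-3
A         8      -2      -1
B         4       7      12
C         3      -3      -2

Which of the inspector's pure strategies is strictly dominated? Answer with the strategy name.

A gives a strictly higher payoff than C against every column: 8 > 3, -2 > -3, -1 > -2.
So C is strictly dominated and the inspector never plays it.

C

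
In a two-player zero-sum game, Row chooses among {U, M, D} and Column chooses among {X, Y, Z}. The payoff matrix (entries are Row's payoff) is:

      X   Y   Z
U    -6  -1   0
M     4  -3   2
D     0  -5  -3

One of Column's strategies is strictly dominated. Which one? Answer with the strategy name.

Y holds Row's payoff strictly below Z in every row: -1 < 0, -3 < 2, -5 < -3.
So Z is strictly dominated for Column.

Z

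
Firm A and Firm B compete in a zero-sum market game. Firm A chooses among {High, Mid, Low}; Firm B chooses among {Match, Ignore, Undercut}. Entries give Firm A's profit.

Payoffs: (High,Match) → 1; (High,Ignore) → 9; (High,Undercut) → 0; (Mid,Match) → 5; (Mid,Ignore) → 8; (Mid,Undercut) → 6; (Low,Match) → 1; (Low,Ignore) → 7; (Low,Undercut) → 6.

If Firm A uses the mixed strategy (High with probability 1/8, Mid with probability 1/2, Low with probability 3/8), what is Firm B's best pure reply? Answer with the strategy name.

Match

If Firm B plays Match, Firm A's expected payoff is (1/8)·1 + (1/2)·5 + (3/8)·1 = 3.
If Firm B plays Ignore, Firm A's expected payoff is (1/8)·9 + (1/2)·8 + (3/8)·7 = 31/4.
If Firm B plays Undercut, Firm A's expected payoff is (1/8)·0 + (1/2)·6 + (3/8)·6 = 21/4.
Firm B minimizes Firm A's payoff; the smallest is 3, so the best response is Match.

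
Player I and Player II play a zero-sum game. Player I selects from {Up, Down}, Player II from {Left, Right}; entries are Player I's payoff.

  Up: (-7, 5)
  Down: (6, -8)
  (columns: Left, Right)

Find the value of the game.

-1

Row minima: Up → -7, Down → -8; maximin = -7.
Column maxima: Left → 6, Right → 5; minimax = 5.
-7 ≠ 5, so there is no saddle point; optimal play is mixed.
Let Player I play Up with probability p. Expected payoff against Left: (-7)p + 6(1−p) = −13p + 6; against Right: 5p + (-8)(1−p) = 13p − 8.
Setting these equal: −13p + 6 = 13p − 8 ⇒ −26p = -14 ⇒ p = 7/13, and the value is (-13)·(7/13) + 6 = -1.
For Player II: with q = P(Left), equating Up's and Down's payoffs gives −12q + 5 = 14q − 8 ⇒ q = 1/2.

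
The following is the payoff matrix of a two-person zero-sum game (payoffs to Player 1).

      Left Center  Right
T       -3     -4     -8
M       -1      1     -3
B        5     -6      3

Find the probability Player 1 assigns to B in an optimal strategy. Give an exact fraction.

4/13

Row minima: T → -8, M → -3, B → -6; maximin = -3.
Column maxima: Left → 5, Center → 1, Right → 3; minimax = 1.
-3 ≠ 1, so there is no saddle point; optimal play is mixed.
T is strictly dominated by M, so Player 1 never plays it.
Left is strictly dominated by Right (it gives Player 1 strictly more in every row), so Player 2 never plays it.
On the remaining 2×2 (M, B vs Center, Right):
Let Player 1 play M with probability p. Expected payoff against Center: 1p + (-6)(1−p) = 7p − 6; against Right: (-3)p + 3(1−p) = −6p + 3.
Setting these equal: 7p − 6 = −6p + 3 ⇒ 13p = 9 ⇒ p = 9/13, and the value is (7)·(9/13) − 6 = -15/13.
For Player 2: with q = P(Center), equating M's and B's payoffs gives 4q − 3 = −9q + 3 ⇒ q = 6/13.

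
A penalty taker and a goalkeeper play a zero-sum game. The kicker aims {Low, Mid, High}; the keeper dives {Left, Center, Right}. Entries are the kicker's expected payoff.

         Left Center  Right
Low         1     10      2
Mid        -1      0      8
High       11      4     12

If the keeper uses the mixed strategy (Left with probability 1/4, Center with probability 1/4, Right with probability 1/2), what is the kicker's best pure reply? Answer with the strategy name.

High

Expected payoff of Low: (1/4)·1 + (1/4)·10 + (1/2)·2 = 15/4.
Expected payoff of Mid: (1/4)·(-1) + (1/4)·0 + (1/2)·8 = 15/4.
Expected payoff of High: (1/4)·11 + (1/4)·4 + (1/2)·12 = 39/4.
The largest is 39/4, so the kicker's best response is High.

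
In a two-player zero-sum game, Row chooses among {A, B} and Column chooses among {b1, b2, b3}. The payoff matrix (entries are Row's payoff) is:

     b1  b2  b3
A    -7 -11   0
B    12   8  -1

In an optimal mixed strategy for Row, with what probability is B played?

Row minima: A → -11, B → -1; maximin = -1.
Column maxima: b1 → 12, b2 → 8, b3 → 0; minimax = 0.
-1 ≠ 0, so there is no saddle point; optimal play is mixed.
b1 is strictly dominated by b2 (it gives Row strictly more in every row), so Column never plays it.
On the remaining 2×2 (A, B vs b2, b3):
Let Row play A with probability p. Expected payoff against b2: (-11)p + 8(1−p) = −19p + 8; against b3: 0p + (-1)(1−p) = p − 1.
Setting these equal: −19p + 8 = p − 1 ⇒ −20p = -9 ⇒ p = 9/20, and the value is (-19)·(9/20) + 8 = -11/20.
For Column: with q = P(b2), equating A's and B's payoffs gives −11q = 9q − 1 ⇒ q = 1/20.

11/20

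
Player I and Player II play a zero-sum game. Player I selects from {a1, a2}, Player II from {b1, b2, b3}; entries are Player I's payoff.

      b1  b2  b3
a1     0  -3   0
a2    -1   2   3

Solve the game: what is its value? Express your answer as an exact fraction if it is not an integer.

-1/2

Row minima: a1 → -3, a2 → -1; maximin = -1.
Column maxima: b1 → 0, b2 → 2, b3 → 3; minimax = 0.
-1 ≠ 0, so there is no saddle point; optimal play is mixed.
b3 is strictly dominated by b2 (it gives Player I strictly more in every row), so Player II never plays it.
On the remaining 2×2 (a1, a2 vs b1, b2):
Let Player I play a1 with probability p. Expected payoff against b1: 0p + (-1)(1−p) = p − 1; against b2: (-3)p + 2(1−p) = −5p + 2.
Setting these equal: p − 1 = −5p + 2 ⇒ 6p = 3 ⇒ p = 1/2, and the value is (1)·(1/2) − 1 = -1/2.
For Player II: with q = P(b1), equating a1's and a2's payoffs gives 3q − 3 = −3q + 2 ⇒ q = 5/6.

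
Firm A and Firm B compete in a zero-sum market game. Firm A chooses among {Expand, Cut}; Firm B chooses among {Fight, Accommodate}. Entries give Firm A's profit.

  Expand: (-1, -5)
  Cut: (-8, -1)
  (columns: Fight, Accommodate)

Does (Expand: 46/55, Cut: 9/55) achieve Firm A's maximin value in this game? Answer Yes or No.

No

Against Fight this mix gives (46/55)·(-1) + (9/55)·(-8) = -118/55.
Against Accommodate this mix gives (46/55)·(-5) + (9/55)·(-1) = -239/55.
Firm B will play Accommodate, holding Firm A to -239/55. Shifting weight toward the row that does better against Accommodate would raise this floor (the equalizing mix achieves -39/11 against both Accommodate and Fight), so the proposed strategy is not optimal.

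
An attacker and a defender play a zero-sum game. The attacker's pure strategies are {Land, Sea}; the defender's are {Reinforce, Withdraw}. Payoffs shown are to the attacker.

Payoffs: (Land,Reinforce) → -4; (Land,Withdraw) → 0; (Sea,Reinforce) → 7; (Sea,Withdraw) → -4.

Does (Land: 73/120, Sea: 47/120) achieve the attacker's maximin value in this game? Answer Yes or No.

No

Against Reinforce this mix gives (73/120)·(-4) + (47/120)·7 = 37/120.
Against Withdraw this mix gives (73/120)·0 + (47/120)·(-4) = -47/30.
The defender will play Withdraw, holding the attacker to -47/30. Shifting weight toward the row that does better against Withdraw would raise this floor (the equalizing mix achieves -16/15 against both Withdraw and Reinforce), so the proposed strategy is not optimal.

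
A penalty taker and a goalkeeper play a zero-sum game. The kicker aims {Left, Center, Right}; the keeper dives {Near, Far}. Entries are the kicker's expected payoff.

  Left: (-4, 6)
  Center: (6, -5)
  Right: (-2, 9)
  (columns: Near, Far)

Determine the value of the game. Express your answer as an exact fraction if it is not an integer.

Row minima: Left → -4, Center → -5, Right → -2; maximin = -2.
Column maxima: Near → 6, Far → 9; minimax = 6.
-2 ≠ 6, so there is no saddle point; optimal play is mixed.
Left is strictly dominated by Right, so the kicker never plays it.
On the remaining 2×2 (Center, Right vs Near, Far):
Let the kicker play Center with probability p. Expected payoff against Near: 6p + (-2)(1−p) = 8p − 2; against Far: (-5)p + 9(1−p) = −14p + 9.
Setting these equal: 8p − 2 = −14p + 9 ⇒ 22p = 11 ⇒ p = 1/2, and the value is (8)·(1/2) − 2 = 2.
For the keeper: with q = P(Near), equating Center's and Right's payoffs gives 11q − 5 = −11q + 9 ⇒ q = 7/11.

2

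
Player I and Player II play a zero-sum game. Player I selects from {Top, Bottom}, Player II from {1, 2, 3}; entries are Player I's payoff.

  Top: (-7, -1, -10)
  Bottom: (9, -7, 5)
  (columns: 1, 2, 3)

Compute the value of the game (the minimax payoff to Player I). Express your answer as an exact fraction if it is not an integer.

-25/7

Row minima: Top → -10, Bottom → -7; maximin = -7.
Column maxima: 1 → 9, 2 → -1, 3 → 5; minimax = -1.
-7 ≠ -1, so there is no saddle point; optimal play is mixed.
1 is strictly dominated by 3 (it gives Player I strictly more in every row), so Player II never plays it.
On the remaining 2×2 (Top, Bottom vs 2, 3):
Let Player I play Top with probability p. Expected payoff against 2: (-1)p + (-7)(1−p) = 6p − 7; against 3: (-10)p + 5(1−p) = −15p + 5.
Setting these equal: 6p − 7 = −15p + 5 ⇒ 21p = 12 ⇒ p = 4/7, and the value is (6)·(4/7) − 7 = -25/7.
For Player II: with q = P(2), equating Top's and Bottom's payoffs gives 9q − 10 = −12q + 5 ⇒ q = 5/7.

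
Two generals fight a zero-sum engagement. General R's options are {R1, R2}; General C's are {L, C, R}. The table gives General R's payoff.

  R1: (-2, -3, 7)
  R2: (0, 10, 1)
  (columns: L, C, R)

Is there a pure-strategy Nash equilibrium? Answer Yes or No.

Row minima: R1 → -3, R2 → 0; maximin = 0.
Column maxima: L → 0, C → 10, R → 7; minimax = 0.
maximin = minimax = 0, so a saddle point exists.

Yes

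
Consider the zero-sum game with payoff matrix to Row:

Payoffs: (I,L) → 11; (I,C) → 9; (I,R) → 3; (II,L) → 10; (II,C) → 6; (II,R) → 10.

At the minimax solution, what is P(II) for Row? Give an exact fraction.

3/5

Row minima: I → 3, II → 6; maximin = 6.
Column maxima: L → 11, C → 9, R → 10; minimax = 9.
6 ≠ 9, so there is no saddle point; optimal play is mixed.
L is strictly dominated by C (it gives Row strictly more in every row), so Column never plays it.
On the remaining 2×2 (I, II vs C, R):
Let Row play I with probability p. Expected payoff against C: 9p + 6(1−p) = 3p + 6; against R: 3p + 10(1−p) = −7p + 10.
Setting these equal: 3p + 6 = −7p + 10 ⇒ 10p = 4 ⇒ p = 2/5, and the value is (3)·(2/5) + 6 = 36/5.
For Column: with q = P(C), equating I's and II's payoffs gives 6q + 3 = −4q + 10 ⇒ q = 7/10.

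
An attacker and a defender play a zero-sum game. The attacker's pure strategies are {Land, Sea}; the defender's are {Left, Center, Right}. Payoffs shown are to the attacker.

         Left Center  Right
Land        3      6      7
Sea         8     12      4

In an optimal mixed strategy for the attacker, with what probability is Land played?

1/2

Row minima: Land → 3, Sea → 4; maximin = 4.
Column maxima: Left → 8, Center → 12, Right → 7; minimax = 7.
4 ≠ 7, so there is no saddle point; optimal play is mixed.
Center is strictly dominated by Left (it gives the attacker strictly more in every row), so the defender never plays it.
On the remaining 2×2 (Land, Sea vs Left, Right):
Let the attacker play Land with probability p. Expected payoff against Left: 3p + 8(1−p) = −5p + 8; against Right: 7p + 4(1−p) = 3p + 4.
Setting these equal: −5p + 8 = 3p + 4 ⇒ −8p = -4 ⇒ p = 1/2, and the value is (-5)·(1/2) + 8 = 11/2.
For the defender: with q = P(Left), equating Land's and Sea's payoffs gives −4q + 7 = 4q + 4 ⇒ q = 3/8.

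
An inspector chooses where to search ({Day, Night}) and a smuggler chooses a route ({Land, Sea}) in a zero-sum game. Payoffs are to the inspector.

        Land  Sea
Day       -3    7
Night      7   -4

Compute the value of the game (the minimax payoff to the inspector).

Row minima: Day → -3, Night → -4; maximin = -3.
Column maxima: Land → 7, Sea → 7; minimax = 7.
-3 ≠ 7, so there is no saddle point; optimal play is mixed.
Let the inspector play Day with probability p. Expected payoff against Land: (-3)p + 7(1−p) = −10p + 7; against Sea: 7p + (-4)(1−p) = 11p − 4.
Setting these equal: −10p + 7 = 11p − 4 ⇒ −21p = -11 ⇒ p = 11/21, and the value is (-10)·(11/21) + 7 = 37/21.
For the smuggler: with q = P(Land), equating Day's and Night's payoffs gives −10q + 7 = 11q − 4 ⇒ q = 11/21.

37/21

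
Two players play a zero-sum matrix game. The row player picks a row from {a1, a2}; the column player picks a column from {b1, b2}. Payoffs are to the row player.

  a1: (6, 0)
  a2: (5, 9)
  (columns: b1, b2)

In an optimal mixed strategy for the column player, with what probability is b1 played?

Row minima: a1 → 0, a2 → 5; maximin = 5.
Column maxima: b1 → 6, b2 → 9; minimax = 6.
5 ≠ 6, so there is no saddle point; optimal play is mixed.
Let the row player play a1 with probability p. Expected payoff against b1: 6p + 5(1−p) = p + 5; against b2: 0p + 9(1−p) = −9p + 9.
Setting these equal: p + 5 = −9p + 9 ⇒ 10p = 4 ⇒ p = 2/5, and the value is (1)·(2/5) + 5 = 27/5.
For the column player: with q = P(b1), equating a1's and a2's payoffs gives 6q = −4q + 9 ⇒ q = 9/10.

9/10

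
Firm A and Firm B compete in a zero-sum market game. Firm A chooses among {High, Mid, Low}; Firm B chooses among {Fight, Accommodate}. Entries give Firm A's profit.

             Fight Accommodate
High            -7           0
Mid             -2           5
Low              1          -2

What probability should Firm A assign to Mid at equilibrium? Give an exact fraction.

3/10

Row minima: High → -7, Mid → -2, Low → -2; maximin = -2.
Column maxima: Fight → 1, Accommodate → 5; minimax = 1.
-2 ≠ 1, so there is no saddle point; optimal play is mixed.
High is strictly dominated by Mid, so Firm A never plays it.
On the remaining 2×2 (Mid, Low vs Fight, Accommodate):
Let Firm A play Mid with probability p. Expected payoff against Fight: (-2)p + 1(1−p) = −3p + 1; against Accommodate: 5p + (-2)(1−p) = 7p − 2.
Setting these equal: −3p + 1 = 7p − 2 ⇒ −10p = -3 ⇒ p = 3/10, and the value is (-3)·(3/10) + 1 = 1/10.
For Firm B: with q = P(Fight), equating Mid's and Low's payoffs gives −7q + 5 = 3q − 2 ⇒ q = 7/10.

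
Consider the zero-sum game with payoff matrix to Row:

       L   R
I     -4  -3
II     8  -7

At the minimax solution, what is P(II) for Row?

Row minima: I → -4, II → -7; maximin = -4.
Column maxima: L → 8, R → -3; minimax = -3.
-4 ≠ -3, so there is no saddle point; optimal play is mixed.
Let Row play I with probability p. Expected payoff against L: (-4)p + 8(1−p) = −12p + 8; against R: (-3)p + (-7)(1−p) = 4p − 7.
Setting these equal: −12p + 8 = 4p − 7 ⇒ −16p = -15 ⇒ p = 15/16, and the value is (-12)·(15/16) + 8 = -13/4.
For Column: with q = P(L), equating I's and II's payoffs gives −q − 3 = 15q − 7 ⇒ q = 1/4.

1/16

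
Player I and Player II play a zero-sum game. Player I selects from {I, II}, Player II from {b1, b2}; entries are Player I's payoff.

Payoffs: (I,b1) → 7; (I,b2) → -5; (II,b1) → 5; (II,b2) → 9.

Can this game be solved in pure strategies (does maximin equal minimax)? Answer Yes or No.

Row minima: I → -5, II → 5; maximin = 5.
Column maxima: b1 → 7, b2 → 9; minimax = 7.
5 ≠ 7, so no pure-strategy equilibrium exists.

No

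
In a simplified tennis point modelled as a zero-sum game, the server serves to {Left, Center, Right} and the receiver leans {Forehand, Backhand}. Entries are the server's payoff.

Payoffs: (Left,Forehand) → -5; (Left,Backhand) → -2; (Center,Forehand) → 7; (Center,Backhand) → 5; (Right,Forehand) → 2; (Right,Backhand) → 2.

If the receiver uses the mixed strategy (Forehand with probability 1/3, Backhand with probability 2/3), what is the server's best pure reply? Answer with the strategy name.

Center

Expected payoff of Left: (1/3)·(-5) + (2/3)·(-2) = -3.
Expected payoff of Center: (1/3)·7 + (2/3)·5 = 17/3.
Expected payoff of Right: (1/3)·2 + (2/3)·2 = 2.
The largest is 17/3, so the server's best response is Center.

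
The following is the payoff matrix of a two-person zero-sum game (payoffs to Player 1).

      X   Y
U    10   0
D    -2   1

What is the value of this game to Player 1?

10/13

Row minima: U → 0, D → -2; maximin = 0.
Column maxima: X → 10, Y → 1; minimax = 1.
0 ≠ 1, so there is no saddle point; optimal play is mixed.
Let Player 1 play U with probability p. Expected payoff against X: 10p + (-2)(1−p) = 12p − 2; against Y: 0p + 1(1−p) = −p + 1.
Setting these equal: 12p − 2 = −p + 1 ⇒ 13p = 3 ⇒ p = 3/13, and the value is (12)·(3/13) − 2 = 10/13.
For Player 2: with q = P(X), equating U's and D's payoffs gives 10q = −3q + 1 ⇒ q = 1/13.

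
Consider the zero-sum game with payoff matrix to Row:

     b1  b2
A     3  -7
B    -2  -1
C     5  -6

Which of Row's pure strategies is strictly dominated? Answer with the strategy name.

A

C gives a strictly higher payoff than A against every column: 5 > 3, -6 > -7.
So A is strictly dominated and Row never plays it.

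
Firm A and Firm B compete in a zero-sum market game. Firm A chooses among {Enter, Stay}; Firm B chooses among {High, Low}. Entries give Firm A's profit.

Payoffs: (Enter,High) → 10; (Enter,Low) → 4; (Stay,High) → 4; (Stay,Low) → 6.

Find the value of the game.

11/2

Row minima: Enter → 4, Stay → 4; maximin = 4.
Column maxima: High → 10, Low → 6; minimax = 6.
4 ≠ 6, so there is no saddle point; optimal play is mixed.
Let Firm A play Enter with probability p. Expected payoff against High: 10p + 4(1−p) = 6p + 4; against Low: 4p + 6(1−p) = −2p + 6.
Setting these equal: 6p + 4 = −2p + 6 ⇒ 8p = 2 ⇒ p = 1/4, and the value is (6)·(1/4) + 4 = 11/2.
For Firm B: with q = P(High), equating Enter's and Stay's payoffs gives 6q + 4 = −2q + 6 ⇒ q = 1/4.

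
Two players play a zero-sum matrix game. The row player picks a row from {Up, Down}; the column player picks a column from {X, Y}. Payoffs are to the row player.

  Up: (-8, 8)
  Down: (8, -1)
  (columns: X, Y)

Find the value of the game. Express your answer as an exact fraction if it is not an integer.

Row minima: Up → -8, Down → -1; maximin = -1.
Column maxima: X → 8, Y → 8; minimax = 8.
-1 ≠ 8, so there is no saddle point; optimal play is mixed.
Let the row player play Up with probability p. Expected payoff against X: (-8)p + 8(1−p) = −16p + 8; against Y: 8p + (-1)(1−p) = 9p − 1.
Setting these equal: −16p + 8 = 9p − 1 ⇒ −25p = -9 ⇒ p = 9/25, and the value is (-16)·(9/25) + 8 = 56/25.
For the column player: with q = P(X), equating Up's and Down's payoffs gives −16q + 8 = 9q − 1 ⇒ q = 9/25.

56/25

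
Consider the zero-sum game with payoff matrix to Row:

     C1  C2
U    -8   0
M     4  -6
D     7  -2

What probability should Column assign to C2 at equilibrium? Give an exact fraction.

Row minima: U → -8, M → -6, D → -2; maximin = -2.
Column maxima: C1 → 7, C2 → 0; minimax = 0.
-2 ≠ 0, so there is no saddle point; optimal play is mixed.
M is strictly dominated by D, so Row never plays it.
On the remaining 2×2 (U, D vs C1, C2):
Let Row play U with probability p. Expected payoff against C1: (-8)p + 7(1−p) = −15p + 7; against C2: 0p + (-2)(1−p) = 2p − 2.
Setting these equal: −15p + 7 = 2p − 2 ⇒ −17p = -9 ⇒ p = 9/17, and the value is (-15)·(9/17) + 7 = -16/17.
For Column: with q = P(C1), equating U's and D's payoffs gives −8q = 9q − 2 ⇒ q = 2/17.

15/17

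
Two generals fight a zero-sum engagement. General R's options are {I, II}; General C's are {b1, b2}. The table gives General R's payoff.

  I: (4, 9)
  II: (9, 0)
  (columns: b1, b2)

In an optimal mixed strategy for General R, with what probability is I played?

Row minima: I → 4, II → 0; maximin = 4.
Column maxima: b1 → 9, b2 → 9; minimax = 9.
4 ≠ 9, so there is no saddle point; optimal play is mixed.
Let General R play I with probability p. Expected payoff against b1: 4p + 9(1−p) = −5p + 9; against b2: 9p + 0(1−p) = 9p.
Setting these equal: −5p + 9 = 9p ⇒ −14p = -9 ⇒ p = 9/14, and the value is (-5)·(9/14) + 9 = 81/14.
For General C: with q = P(b1), equating I's and II's payoffs gives −5q + 9 = 9q ⇒ q = 9/14.

9/14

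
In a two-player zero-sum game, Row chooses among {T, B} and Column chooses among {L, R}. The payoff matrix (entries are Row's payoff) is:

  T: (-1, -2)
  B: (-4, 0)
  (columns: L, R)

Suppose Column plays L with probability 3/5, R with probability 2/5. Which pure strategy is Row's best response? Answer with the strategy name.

T

Expected payoff of T: (3/5)·(-1) + (2/5)·(-2) = -7/5.
Expected payoff of B: (3/5)·(-4) + (2/5)·0 = -12/5.
The largest is -7/5, so Row's best response is T.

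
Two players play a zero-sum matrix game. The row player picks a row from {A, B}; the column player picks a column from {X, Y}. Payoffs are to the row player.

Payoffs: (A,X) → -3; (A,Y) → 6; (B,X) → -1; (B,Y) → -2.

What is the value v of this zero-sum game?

-6/5

Row minima: A → -3, B → -2; maximin = -2.
Column maxima: X → -1, Y → 6; minimax = -1.
-2 ≠ -1, so there is no saddle point; optimal play is mixed.
Let the row player play A with probability p. Expected payoff against X: (-3)p + (-1)(1−p) = −2p − 1; against Y: 6p + (-2)(1−p) = 8p − 2.
Setting these equal: −2p − 1 = 8p − 2 ⇒ −10p = -1 ⇒ p = 1/10, and the value is (-2)·(1/10) − 1 = -6/5.
For the column player: with q = P(X), equating A's and B's payoffs gives −9q + 6 = q − 2 ⇒ q = 4/5.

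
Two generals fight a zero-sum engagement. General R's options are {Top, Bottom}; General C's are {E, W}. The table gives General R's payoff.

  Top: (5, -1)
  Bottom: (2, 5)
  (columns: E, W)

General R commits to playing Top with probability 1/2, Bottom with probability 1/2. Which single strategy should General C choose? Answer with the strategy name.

If General C plays E, General R's expected payoff is (1/2)·5 + (1/2)·2 = 7/2.
If General C plays W, General R's expected payoff is (1/2)·(-1) + (1/2)·5 = 2.
General C minimizes General R's payoff; the smallest is 2, so the best response is W.

W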